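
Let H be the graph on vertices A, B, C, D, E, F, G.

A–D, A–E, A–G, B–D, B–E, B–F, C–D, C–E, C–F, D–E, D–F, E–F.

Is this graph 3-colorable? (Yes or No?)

C, D, E, F are pairwise adjacent (a clique of size 4), so at least 4 colors are needed.
So 3 colors are not enough.

No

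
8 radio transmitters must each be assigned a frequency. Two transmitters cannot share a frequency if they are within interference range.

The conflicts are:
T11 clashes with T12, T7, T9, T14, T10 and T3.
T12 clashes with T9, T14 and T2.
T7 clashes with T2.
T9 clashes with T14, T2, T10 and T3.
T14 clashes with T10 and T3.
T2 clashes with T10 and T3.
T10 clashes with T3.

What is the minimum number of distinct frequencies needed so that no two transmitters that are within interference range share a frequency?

T11, T9, T14, T10, T3 all conflict with each other, so at least 5 frequencies are needed.
5 frequencies suffice: T11=1, T12=3, T7=2, T9=2, T14=5, T2=1, T10=4, T3=3. No two conflicting transmitters share a frequency.

5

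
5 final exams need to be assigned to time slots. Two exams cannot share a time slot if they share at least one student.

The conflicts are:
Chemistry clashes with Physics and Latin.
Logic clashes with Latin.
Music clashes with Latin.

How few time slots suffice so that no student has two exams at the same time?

Music and Latin conflict, so at least 2 time slots are needed.
2 time slots suffice: Chemistry=2, Physics=1, Logic=2, Music=2, Latin=1. No two conflicting exams share a time slot.

2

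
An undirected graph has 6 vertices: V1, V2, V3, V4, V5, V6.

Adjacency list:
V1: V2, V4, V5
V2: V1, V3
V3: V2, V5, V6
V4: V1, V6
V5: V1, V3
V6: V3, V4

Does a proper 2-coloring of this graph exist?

The cycle V4-V1-V5-V3-V6-V4 has odd length 5, so it cannot be 2-colored; at least 3 colors are needed.
So 2 colors are not enough.

No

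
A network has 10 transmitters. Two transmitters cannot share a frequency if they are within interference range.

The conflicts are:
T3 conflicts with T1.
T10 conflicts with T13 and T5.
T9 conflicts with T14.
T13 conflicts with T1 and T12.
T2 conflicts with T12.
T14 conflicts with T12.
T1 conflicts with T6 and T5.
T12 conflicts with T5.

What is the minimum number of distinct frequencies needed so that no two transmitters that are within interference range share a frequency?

2

T1 and T5 conflict, so at least 2 frequencies are needed.
2 frequencies suffice: frequency 1 → {T10, T9, T1, T12}; frequency 2 → {T3, T13, T2, T14, T6, T5}. Each listed conflict is separated.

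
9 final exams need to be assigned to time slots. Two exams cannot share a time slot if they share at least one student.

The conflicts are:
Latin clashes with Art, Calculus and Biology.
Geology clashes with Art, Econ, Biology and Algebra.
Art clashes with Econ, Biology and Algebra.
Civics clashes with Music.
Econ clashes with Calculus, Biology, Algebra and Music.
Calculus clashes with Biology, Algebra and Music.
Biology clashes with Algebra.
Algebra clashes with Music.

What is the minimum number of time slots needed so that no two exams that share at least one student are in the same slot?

5

Geology, Art, Econ, Biology, Algebra all conflict with each other, so at least 5 time slots are needed.
5 time slots suffice: time slot 1 → {Latin, Civics, Econ}; time slot 2 → {Biology, Music}; time slot 3 → {Algebra}; time slot 4 → {Art, Calculus}; time slot 5 → {Geology}. Each listed conflict is separated.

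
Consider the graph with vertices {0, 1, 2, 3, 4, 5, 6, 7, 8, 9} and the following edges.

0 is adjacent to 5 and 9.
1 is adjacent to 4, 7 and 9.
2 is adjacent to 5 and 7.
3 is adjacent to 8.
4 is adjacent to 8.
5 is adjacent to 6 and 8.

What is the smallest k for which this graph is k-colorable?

2

1 and 9 are adjacent, so at least 2 colors are needed.
A valid assignment using 2 colors: 0=b, 1=b, 2=b, 3=a, 4=a, 5=a, 6=b, 7=a, 8=b, 9=a. Every edge joins two different colors.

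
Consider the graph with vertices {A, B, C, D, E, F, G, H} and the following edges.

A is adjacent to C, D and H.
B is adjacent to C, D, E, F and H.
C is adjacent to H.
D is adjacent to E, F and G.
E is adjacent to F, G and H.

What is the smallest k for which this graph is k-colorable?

B, D, E, F are pairwise adjacent (a clique of size 4), so at least 4 colors are needed.
4 colors suffice: color 1 → {D, H}; color 2 → {C, E}; color 3 → {A, B, G}; color 4 → {F}. No two adjacent vertices share a color.

4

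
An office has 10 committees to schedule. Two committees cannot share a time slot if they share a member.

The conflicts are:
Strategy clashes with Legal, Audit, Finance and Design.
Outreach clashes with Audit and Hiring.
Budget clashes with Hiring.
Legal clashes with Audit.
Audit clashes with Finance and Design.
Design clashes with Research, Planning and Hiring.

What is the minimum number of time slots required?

Strategy, Audit, Design all conflict with each other, so at least 3 time slots are needed.
Using 3 time slots: Strategy=3, Outreach=1, Budget=1, Legal=1, Audit=2, Finance=1, Design=1, Research=2, Planning=2, Hiring=2. No two conflicting committees share a time slot.

3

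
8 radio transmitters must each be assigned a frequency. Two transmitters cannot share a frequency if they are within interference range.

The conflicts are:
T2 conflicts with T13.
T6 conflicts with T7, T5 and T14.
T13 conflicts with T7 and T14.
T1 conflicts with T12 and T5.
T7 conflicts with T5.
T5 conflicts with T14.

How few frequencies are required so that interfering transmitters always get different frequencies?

3

T6, T7, T5 all conflict with each other, so at least 3 frequencies are needed.
3 frequencies suffice: frequency 1 → {T13, T12, T5}; frequency 2 → {T2, T6, T1}; frequency 3 → {T7, T14}. Every pair that conflicts lands in different frequencies.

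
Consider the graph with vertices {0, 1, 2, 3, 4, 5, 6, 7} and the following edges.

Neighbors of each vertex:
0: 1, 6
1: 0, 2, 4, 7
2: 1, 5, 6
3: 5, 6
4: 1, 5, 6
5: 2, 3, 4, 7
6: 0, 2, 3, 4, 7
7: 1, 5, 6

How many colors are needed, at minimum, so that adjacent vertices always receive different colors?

2

1 and 4 are adjacent, so at least 2 colors are needed.
2 colors suffice: 0=b, 1=a, 2=b, 3=b, 4=b, 5=a, 6=a, 7=b. Every edge joins two different colors.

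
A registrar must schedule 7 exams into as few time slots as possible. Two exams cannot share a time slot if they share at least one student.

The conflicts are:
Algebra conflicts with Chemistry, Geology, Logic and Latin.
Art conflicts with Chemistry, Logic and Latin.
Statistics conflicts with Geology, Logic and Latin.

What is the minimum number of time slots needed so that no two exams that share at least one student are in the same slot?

2

Algebra and Geology conflict, so at least 2 time slots are needed.
A valid assignment using 2 time slots: Algebra=1, Art=1, Chemistry=2, Statistics=1, Geology=2, Logic=2, Latin=2. Every pair that conflicts lands in different time slots.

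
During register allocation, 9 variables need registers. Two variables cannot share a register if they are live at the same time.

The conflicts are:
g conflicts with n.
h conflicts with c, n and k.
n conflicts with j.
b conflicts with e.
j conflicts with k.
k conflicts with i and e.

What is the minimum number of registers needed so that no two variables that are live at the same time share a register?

2

h and k conflict, so at least 2 registers are needed.
2 registers suffice: register 1 → {c, n, b, k}; register 2 → {g, h, j, i, e}. Every pair that conflicts lands in different registers.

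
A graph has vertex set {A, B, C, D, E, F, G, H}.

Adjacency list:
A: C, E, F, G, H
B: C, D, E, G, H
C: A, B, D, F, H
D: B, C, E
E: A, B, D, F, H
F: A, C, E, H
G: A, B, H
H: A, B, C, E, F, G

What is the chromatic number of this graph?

A, E, F, H are mutually adjacent (a clique of size 4), so at least 4 colors are needed.
A valid assignment using 4 colors: A=2, B=2, C=3, D=1, E=3, F=4, G=3, H=1. Each edge has distinct colors on its endpoints.

4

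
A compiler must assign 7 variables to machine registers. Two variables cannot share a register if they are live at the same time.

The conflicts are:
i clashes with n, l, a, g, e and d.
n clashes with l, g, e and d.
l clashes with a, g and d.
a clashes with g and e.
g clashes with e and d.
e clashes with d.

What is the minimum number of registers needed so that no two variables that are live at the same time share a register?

i, n, g, e, d pairwise conflict, so at least 5 registers are needed.
5 registers suffice: i=2, n=5, l=4, a=3, g=1, e=4, d=3. Every pair that conflicts lands in different registers.

5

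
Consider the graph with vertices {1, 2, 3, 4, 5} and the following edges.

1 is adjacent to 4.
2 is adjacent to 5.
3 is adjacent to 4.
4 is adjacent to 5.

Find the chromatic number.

2

2 and 5 are adjacent, so at least 2 colors are needed.
One proper 2-coloring: 1=b, 2=a, 3=b, 4=a, 5=b. Every edge joins two different colors.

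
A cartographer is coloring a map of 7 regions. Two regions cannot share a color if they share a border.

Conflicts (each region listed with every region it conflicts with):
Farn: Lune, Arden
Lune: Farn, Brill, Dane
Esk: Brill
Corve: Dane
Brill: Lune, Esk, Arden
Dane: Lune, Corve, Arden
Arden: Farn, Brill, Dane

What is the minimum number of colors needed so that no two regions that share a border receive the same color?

2

Farn and Arden conflict, so at least 2 colors are needed.
2 colors suffice: color 1 → {Lune, Esk, Corve, Arden}; color 2 → {Farn, Brill, Dane}. Each listed conflict is separated.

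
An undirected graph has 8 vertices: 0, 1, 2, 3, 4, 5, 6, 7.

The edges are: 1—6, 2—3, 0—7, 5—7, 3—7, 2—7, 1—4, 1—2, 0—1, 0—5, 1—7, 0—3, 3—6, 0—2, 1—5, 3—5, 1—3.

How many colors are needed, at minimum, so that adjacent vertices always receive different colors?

5

0, 1, 3, 5, 7 are pairwise adjacent (a clique of size 5), so at least 5 colors are needed.
5 colors suffice: color red → {1}; color blue → {3, 4}; color green → {6, 7}; color yellow → {0}; color purple → {2, 5}. Every edge joins two different colors.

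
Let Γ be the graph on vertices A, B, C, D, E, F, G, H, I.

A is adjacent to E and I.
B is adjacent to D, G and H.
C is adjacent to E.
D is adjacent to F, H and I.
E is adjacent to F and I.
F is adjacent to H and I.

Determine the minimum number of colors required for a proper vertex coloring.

A, E, I form a triangle, so at least 3 colors are needed.
A valid assignment using 3 colors: A=3, B=3, C=2, D=1, E=1, F=3, G=1, H=2, I=2. Each edge has distinct colors on its endpoints.

3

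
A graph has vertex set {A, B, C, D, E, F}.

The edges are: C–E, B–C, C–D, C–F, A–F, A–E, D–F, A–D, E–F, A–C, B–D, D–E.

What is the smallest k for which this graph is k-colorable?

A, C, D, E, F form a clique, so at least 5 colors are needed.
5 colors suffice: color red → {C}; color blue → {D}; color green → {B, E}; color yellow → {A}; color purple → {F}. No two adjacent vertices share a color.

5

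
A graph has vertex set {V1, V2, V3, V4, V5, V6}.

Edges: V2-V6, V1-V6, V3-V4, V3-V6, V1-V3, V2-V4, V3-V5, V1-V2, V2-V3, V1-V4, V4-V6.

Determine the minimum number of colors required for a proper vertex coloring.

V1, V2, V3, V4, V6 are mutually adjacent (a clique of size 5), so at least 5 colors are needed.
5 colors suffice: color 1 → {V3}; color 2 → {V4, V5}; color 3 → {V1}; color 4 → {V6}; color 5 → {V2}. Every edge joins two different colors.

5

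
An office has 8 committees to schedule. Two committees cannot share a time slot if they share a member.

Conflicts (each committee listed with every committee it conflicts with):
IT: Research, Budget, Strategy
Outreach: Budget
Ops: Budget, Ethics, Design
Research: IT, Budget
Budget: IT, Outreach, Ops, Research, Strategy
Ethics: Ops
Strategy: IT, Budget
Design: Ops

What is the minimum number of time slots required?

3

IT, Research, Budget pairwise conflict, so at least 3 time slots are needed.
3 time slots suffice: time slot 1 → {Budget, Ethics, Design}; time slot 2 → {IT, Outreach, Ops}; time slot 3 → {Research, Strategy}. Each listed conflict is separated.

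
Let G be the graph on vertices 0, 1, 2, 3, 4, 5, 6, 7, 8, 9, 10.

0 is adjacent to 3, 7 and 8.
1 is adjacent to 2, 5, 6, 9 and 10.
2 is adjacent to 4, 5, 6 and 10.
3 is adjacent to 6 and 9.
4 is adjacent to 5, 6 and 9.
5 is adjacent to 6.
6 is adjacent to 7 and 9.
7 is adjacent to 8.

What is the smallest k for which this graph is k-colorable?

4

1, 2, 5, 6 form a clique, so at least 4 colors are needed.
4 colors suffice: 0=a, 1=b, 2=c, 3=b, 4=b, 5=d, 6=a, 7=b, 8=c, 9=c, 10=a. Each edge has distinct colors on its endpoints.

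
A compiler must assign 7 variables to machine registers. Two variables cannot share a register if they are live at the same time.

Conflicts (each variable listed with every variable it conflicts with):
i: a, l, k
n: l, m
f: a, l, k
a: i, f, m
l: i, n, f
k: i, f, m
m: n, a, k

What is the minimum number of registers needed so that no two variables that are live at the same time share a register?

3

The cycle k-f-l-n-m-k has odd length 5, so it cannot be 2-colored; at least 3 registers are needed.
Using 3 registers: i=2, n=2, f=2, a=3, l=1, k=3, m=1. Each listed conflict is separated.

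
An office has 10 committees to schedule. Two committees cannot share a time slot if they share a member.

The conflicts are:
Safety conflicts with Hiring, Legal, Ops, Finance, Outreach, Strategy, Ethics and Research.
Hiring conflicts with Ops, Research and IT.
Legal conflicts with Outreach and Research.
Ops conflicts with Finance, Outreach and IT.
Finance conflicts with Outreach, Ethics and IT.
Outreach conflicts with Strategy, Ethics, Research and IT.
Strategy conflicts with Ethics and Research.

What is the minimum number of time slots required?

4

Safety, Finance, Outreach, Ethics are mutually in conflict, so at least 4 time slots are needed.
4 time slots suffice: time slot 1 → {Safety, IT}; time slot 2 → {Hiring, Outreach}; time slot 3 → {Ops, Ethics, Research}; time slot 4 → {Legal, Finance, Strategy}. Each listed conflict is separated.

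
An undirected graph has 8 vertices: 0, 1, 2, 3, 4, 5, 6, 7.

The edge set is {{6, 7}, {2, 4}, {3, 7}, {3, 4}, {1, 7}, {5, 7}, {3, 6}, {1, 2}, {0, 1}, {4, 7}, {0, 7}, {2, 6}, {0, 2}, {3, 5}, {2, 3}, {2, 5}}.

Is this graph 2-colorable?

3, 6, 7 are pairwise adjacent, so at least 3 colors are needed.
So 2 colors are not enough.

No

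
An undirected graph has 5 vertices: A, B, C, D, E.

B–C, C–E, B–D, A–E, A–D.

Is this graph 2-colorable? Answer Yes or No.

The cycle D-A-E-C-B-D has odd length 5, so it cannot be 2-colored; at least 3 colors are needed.
So 2 colors are not enough.

No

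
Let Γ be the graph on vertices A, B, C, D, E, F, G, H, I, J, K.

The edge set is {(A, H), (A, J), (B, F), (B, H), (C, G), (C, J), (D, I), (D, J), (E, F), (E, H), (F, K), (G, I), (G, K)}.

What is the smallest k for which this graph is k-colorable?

3

The cycle I-G-C-J-D-I has odd length 5, so it cannot be 2-colored; at least 3 colors are needed.
3 colors suffice: color red → {F, G, H, J}; color blue → {A, B, C, D, E, K}; color green → {I}. Every edge joins two different colors.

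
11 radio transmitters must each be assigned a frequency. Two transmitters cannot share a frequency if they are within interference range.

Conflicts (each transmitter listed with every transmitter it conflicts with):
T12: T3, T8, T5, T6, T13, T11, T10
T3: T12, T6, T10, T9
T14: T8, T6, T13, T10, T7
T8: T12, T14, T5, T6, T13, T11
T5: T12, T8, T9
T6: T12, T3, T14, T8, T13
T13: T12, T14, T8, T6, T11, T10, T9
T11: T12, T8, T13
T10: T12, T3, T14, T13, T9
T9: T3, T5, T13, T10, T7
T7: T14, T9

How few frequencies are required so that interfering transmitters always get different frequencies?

T14, T8, T6, T13 are mutually in conflict, so at least 4 frequencies are needed.
4 frequencies suffice: frequency 1 → {T3, T5, T13, T7}; frequency 2 → {T12, T14, T9}; frequency 3 → {T8, T10}; frequency 4 → {T6, T11}. Every pair that conflicts lands in different frequencies.

4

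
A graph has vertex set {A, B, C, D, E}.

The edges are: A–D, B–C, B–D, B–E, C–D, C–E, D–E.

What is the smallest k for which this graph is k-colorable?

B, C, D, E are mutually adjacent (a clique of size 4), so at least 4 colors are needed.
4 colors suffice: color red → {D}; color blue → {A, E}; color green → {C}; color yellow → {B}. Every edge joins two different colors.

4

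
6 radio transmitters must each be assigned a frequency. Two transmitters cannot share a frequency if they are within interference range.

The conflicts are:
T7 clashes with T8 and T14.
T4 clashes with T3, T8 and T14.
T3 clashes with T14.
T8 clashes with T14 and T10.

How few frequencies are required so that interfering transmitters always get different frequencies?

T7, T8, T14 pairwise conflict, so at least 3 frequencies are needed.
3 frequencies suffice: frequency 1 → {T3, T8}; frequency 2 → {T14, T10}; frequency 3 → {T7, T4}. Each listed conflict is separated.

3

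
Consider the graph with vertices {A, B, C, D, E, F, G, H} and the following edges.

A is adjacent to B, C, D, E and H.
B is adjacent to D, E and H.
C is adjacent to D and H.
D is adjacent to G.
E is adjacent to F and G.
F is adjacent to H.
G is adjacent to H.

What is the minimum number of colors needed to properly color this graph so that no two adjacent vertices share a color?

A, B, E form a triangle, so at least 3 colors are needed.
A valid assignment using 3 colors: A=1, B=3, C=3, D=2, E=2, F=1, G=1, H=2. Each edge has distinct colors on its endpoints.

3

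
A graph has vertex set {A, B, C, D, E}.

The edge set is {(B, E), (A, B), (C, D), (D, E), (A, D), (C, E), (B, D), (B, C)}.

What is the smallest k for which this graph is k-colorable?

B, C, D, E are pairwise adjacent (a clique of size 4), so at least 4 colors are needed.
One proper 4-coloring: A=green, B=red, C=yellow, D=blue, E=green. No two adjacent vertices share a color.

4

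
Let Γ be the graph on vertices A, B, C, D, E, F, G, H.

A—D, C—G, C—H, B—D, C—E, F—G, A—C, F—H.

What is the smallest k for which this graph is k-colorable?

2

F and G are adjacent, so at least 2 colors are needed.
A valid assignment using 2 colors: A=blue, B=blue, C=red, D=red, E=blue, F=red, G=blue, H=blue. Each edge has distinct colors on its endpoints.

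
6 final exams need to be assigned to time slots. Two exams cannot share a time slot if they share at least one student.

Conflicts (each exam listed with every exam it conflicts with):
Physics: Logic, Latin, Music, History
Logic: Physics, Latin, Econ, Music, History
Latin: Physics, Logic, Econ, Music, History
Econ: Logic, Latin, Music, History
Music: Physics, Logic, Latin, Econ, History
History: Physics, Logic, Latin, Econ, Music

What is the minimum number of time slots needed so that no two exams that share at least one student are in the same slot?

5

Physics, Logic, Latin, Music, History pairwise conflict, so at least 5 time slots are needed.
5 time slots suffice: Physics=5, Logic=1, Latin=4, Econ=5, Music=2, History=3. Each listed conflict is separated.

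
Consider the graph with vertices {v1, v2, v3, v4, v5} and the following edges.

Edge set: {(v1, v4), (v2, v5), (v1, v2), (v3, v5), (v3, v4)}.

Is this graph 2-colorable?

The cycle v1-v4-v3-v5-v2-v1 has odd length 5, so it cannot be 2-colored; at least 3 colors are needed.
So 2 colors are not enough.

No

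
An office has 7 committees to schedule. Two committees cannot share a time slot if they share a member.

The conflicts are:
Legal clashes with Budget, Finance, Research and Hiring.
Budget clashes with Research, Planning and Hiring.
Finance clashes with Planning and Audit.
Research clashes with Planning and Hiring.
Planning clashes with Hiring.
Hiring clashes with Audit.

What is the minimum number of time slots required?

Budget, Research, Planning, Hiring are mutually in conflict, so at least 4 time slots are needed.
Using 4 time slots: Legal=2, Budget=4, Finance=1, Research=3, Planning=2, Hiring=1, Audit=2. No two conflicting committees share a time slot.

4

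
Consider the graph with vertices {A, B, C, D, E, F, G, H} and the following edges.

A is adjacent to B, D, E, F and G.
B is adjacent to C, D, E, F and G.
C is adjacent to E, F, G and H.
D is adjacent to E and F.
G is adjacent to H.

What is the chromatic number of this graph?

A, B, D, E are pairwise adjacent (a clique of size 4), so at least 4 colors are needed.
One proper 4-coloring: A=2, B=1, C=2, D=4, E=3, F=3, G=3, H=1. Each edge has distinct colors on its endpoints.

4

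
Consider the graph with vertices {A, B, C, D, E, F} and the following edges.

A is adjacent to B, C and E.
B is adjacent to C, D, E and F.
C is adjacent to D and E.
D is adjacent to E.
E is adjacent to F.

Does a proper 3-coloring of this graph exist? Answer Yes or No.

No

A, B, C, E form a clique, so at least 4 colors are needed.
So 3 colors are not enough.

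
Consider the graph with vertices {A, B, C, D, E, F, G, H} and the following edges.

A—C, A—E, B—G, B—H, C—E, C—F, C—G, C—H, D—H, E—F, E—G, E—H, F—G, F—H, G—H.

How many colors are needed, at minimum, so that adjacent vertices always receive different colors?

C, E, F, G, H are mutually adjacent (a clique of size 5), so at least 5 colors are needed.
5 colors suffice: color 1 → {A, H}; color 2 → {B, D, E}; color 3 → {C}; color 4 → {G}; color 5 → {F}. Every edge joins two different colors.

5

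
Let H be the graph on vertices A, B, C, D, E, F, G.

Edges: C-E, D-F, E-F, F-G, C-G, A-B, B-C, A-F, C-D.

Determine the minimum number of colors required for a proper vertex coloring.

The cycle F-E-C-B-A-F has odd length 5, so it cannot be 2-colored; at least 3 colors are needed.
3 colors suffice: A=3, B=2, C=1, D=2, E=2, F=1, G=2. No two adjacent vertices share a color.

3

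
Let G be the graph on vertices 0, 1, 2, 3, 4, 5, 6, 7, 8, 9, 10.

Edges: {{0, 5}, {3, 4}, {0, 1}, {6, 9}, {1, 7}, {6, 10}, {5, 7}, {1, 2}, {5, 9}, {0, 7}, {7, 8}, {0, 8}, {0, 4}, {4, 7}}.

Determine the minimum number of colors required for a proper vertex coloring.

0, 7, 8 are pairwise adjacent, so at least 3 colors are needed.
3 colors suffice: color red → {2, 3, 6, 7}; color blue → {0, 9, 10}; color green → {1, 4, 5, 8}. Every edge joins two different colors.

3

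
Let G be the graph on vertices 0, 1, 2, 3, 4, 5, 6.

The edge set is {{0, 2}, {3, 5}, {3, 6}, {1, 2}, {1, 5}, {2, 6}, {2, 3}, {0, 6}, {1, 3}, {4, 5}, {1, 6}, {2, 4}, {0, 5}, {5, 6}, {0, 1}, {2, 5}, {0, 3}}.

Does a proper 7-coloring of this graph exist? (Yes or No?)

Yes

The chromatic number is 6. 0, 1, 2, 3, 5, 6 are pairwise adjacent (a clique of size 6), so at least 6 colors are needed.
6 colors suffice: color a → {5}; color b → {2}; color c → {1, 4}; color d → {6}; color e → {0}; color f → {3}.
Since 7 ≥ 6, a proper 7-coloring certainly exists.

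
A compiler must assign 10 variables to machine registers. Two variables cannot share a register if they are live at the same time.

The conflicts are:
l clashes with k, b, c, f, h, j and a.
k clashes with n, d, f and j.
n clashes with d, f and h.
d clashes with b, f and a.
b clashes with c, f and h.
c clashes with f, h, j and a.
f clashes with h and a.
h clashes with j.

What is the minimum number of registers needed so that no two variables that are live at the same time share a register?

5

l, b, c, f, h pairwise conflict, so at least 5 registers are needed.
5 registers suffice: register 1 → {f, j}; register 2 → {l, d}; register 3 → {k, h, a}; register 4 → {n, c}; register 5 → {b}. Each listed conflict is separated.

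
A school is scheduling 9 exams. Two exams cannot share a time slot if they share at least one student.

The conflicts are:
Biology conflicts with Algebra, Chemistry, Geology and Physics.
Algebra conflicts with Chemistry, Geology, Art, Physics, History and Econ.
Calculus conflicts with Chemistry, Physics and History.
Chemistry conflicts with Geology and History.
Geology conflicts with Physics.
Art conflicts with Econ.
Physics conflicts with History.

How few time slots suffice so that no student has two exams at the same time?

Biology, Algebra, Geology, Physics all conflict with each other, so at least 4 time slots are needed.
4 time slots suffice: time slot 1 → {Algebra, Calculus}; time slot 2 → {Chemistry, Physics, Econ}; time slot 3 → {Geology, Art, History}; time slot 4 → {Biology}. Each listed conflict is separated.

4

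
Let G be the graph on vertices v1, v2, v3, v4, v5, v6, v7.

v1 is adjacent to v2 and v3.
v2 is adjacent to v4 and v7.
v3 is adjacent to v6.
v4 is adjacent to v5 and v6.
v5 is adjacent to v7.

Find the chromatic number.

The cycle v1-v2-v4-v6-v3-v1 has odd length 5, so it cannot be 2-colored; at least 3 colors are needed.
A valid assignment using 3 colors: v1=R, v2=B, v3=B, v4=R, v5=B, v6=G, v7=R. Every edge joins two different colors.

3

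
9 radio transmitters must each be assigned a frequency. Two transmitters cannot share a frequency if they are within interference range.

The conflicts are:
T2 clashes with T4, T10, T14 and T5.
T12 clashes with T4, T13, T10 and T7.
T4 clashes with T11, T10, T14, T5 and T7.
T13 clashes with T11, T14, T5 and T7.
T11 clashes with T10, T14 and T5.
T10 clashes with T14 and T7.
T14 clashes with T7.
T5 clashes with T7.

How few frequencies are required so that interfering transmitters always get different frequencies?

4

T4, T10, T14, T7 pairwise conflict, so at least 4 frequencies are needed.
4 frequencies suffice: frequency 1 → {T4, T13}; frequency 2 → {T12, T14, T5}; frequency 3 → {T2, T11, T7}; frequency 4 → {T10}. No two conflicting transmitters share a frequency.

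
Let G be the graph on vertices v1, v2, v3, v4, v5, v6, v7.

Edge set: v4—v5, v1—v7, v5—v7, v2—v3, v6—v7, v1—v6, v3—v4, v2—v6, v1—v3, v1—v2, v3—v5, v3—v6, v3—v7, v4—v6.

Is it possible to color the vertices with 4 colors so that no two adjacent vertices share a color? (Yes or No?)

The chromatic number is 4. v1, v2, v3, v6 are mutually adjacent (a clique of size 4), so at least 4 colors are needed.
4 colors suffice: color R → {v3}; color B → {v5, v6}; color G → {v1, v4}; color Y → {v2, v7}.
That is already a proper 4-coloring.

Yes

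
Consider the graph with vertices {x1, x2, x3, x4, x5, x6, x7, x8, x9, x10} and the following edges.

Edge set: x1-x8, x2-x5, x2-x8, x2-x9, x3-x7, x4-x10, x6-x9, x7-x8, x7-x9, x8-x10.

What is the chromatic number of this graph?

x2 and x8 are adjacent, so at least 2 colors are needed.
2 colors suffice: color 1 → {x3, x4, x5, x8, x9}; color 2 → {x1, x2, x6, x7, x10}. Each edge has distinct colors on its endpoints.

2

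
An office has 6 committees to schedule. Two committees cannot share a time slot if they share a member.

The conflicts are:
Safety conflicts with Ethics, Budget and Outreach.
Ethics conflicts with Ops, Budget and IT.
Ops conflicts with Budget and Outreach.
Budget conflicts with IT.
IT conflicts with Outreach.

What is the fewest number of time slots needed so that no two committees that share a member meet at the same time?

Ethics, Ops, Budget all conflict with each other, so at least 3 time slots are needed.
3 time slots suffice: time slot 1 → {Budget, Outreach}; time slot 2 → {Ethics}; time slot 3 → {Safety, Ops, IT}. Each listed conflict is separated.

3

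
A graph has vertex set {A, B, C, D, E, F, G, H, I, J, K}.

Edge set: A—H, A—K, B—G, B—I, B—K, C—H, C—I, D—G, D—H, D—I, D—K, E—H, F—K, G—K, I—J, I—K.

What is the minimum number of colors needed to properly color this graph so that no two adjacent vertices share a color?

B, I, K are pairwise adjacent, so at least 3 colors are needed.
3 colors suffice: color 1 → {H, J, K}; color 2 → {A, E, F, G, I}; color 3 → {B, C, D}. Every edge joins two different colors.

3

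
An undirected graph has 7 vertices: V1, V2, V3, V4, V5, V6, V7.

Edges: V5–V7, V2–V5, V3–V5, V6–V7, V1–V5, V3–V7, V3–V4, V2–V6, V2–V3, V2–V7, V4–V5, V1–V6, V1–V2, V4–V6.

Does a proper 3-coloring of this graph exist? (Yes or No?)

No

V2, V3, V5, V7 are mutually adjacent (a clique of size 4), so at least 4 colors are needed.
So 3 colors are not enough.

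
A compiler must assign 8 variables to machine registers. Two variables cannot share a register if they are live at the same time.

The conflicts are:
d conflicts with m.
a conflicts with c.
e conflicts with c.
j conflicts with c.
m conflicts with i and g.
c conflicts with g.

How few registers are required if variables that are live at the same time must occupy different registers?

e and c conflict, so at least 2 registers are needed.
2 registers suffice: d=2, a=2, e=2, j=2, m=1, i=2, c=1, g=2. Each listed conflict is separated.

2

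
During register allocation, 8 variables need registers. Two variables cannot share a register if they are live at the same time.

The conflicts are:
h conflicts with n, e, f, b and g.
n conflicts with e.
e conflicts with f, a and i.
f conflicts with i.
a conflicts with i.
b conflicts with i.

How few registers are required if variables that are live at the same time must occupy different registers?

e, f, i all conflict with each other, so at least 3 registers are needed.
3 registers suffice: register 1 → {h, i}; register 2 → {e, b, g}; register 3 → {n, f, a}. Each listed conflict is separated.

3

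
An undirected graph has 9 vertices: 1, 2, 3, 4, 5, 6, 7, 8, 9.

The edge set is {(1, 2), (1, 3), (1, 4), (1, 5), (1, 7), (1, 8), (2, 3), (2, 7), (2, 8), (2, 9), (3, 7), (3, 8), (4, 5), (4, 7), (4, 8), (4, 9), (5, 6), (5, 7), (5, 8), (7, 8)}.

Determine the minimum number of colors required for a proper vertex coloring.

5

1, 2, 3, 7, 8 are pairwise adjacent (a clique of size 5), so at least 5 colors are needed.
5 colors suffice: 1=a, 2=d, 3=e, 4=d, 5=e, 6=a, 7=b, 8=c, 9=a. Each edge has distinct colors on its endpoints.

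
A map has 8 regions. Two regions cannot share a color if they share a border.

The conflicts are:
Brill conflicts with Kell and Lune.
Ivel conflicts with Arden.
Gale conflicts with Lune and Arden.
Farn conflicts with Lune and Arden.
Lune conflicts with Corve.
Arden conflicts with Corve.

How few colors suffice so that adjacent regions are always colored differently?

Ivel and Arden conflict, so at least 2 colors are needed.
2 colors suffice: color 1 → {Kell, Lune, Arden}; color 2 → {Brill, Ivel, Gale, Farn, Corve}. No two conflicting regions share a color.

2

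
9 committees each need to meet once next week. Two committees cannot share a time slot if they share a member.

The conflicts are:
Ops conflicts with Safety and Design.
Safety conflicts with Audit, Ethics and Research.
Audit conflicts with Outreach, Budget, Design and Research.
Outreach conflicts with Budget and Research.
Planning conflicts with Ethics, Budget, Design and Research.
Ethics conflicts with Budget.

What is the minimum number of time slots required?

Safety, Audit, Research pairwise conflict, so at least 3 time slots are needed.
3 time slots suffice: time slot 1 → {Ops, Audit, Ethics}; time slot 2 → {Budget, Design, Research}; time slot 3 → {Safety, Outreach, Planning}. Every pair that conflicts lands in different time slots.

3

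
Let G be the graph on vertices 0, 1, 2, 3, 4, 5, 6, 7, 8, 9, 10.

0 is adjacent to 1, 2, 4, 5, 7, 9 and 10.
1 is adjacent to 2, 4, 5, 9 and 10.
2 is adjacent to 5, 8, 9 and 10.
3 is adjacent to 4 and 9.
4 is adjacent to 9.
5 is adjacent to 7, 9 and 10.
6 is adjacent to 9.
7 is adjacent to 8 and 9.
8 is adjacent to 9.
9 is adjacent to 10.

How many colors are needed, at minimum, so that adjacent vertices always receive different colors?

6

0, 1, 2, 5, 9, 10 form a clique, so at least 6 colors are needed.
One proper 6-coloring: 0=b, 1=e, 2=d, 3=b, 4=c, 5=c, 6=b, 7=d, 8=b, 9=a, 10=f. Every edge joins two different colors.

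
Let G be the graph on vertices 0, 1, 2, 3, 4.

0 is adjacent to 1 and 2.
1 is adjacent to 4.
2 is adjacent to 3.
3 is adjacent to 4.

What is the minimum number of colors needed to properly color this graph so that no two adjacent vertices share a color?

3

The cycle 2-3-4-1-0-2 has odd length 5, so it cannot be 2-colored; at least 3 colors are needed.
A valid assignment using 3 colors: 0=green, 1=blue, 2=red, 3=blue, 4=red. No two adjacent vertices share a color.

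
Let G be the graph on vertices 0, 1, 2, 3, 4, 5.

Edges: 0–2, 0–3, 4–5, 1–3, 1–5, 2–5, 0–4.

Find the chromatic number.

The cycle 4-5-1-3-0-4 has odd length 5, so it cannot be 2-colored; at least 3 colors are needed.
3 colors suffice: color red → {0, 5}; color blue → {1, 2, 4}; color green → {3}. No two adjacent vertices share a color.

3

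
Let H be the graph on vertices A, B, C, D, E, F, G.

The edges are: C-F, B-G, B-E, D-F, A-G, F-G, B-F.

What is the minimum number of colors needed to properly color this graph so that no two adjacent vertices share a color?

B, F, G form a triangle, so at least 3 colors are needed.
3 colors suffice: A=1, B=2, C=2, D=2, E=1, F=1, G=3. Every edge joins two different colors.

3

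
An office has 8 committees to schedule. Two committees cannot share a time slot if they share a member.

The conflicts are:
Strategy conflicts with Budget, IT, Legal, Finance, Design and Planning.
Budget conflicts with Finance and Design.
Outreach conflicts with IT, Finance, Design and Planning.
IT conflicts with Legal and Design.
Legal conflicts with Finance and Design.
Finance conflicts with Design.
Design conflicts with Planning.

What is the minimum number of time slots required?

Strategy, IT, Legal, Design all conflict with each other, so at least 4 time slots are needed.
4 time slots suffice: time slot 1 → {Design}; time slot 2 → {Strategy, Outreach}; time slot 3 → {IT, Finance, Planning}; time slot 4 → {Budget, Legal}. Each listed conflict is separated.

4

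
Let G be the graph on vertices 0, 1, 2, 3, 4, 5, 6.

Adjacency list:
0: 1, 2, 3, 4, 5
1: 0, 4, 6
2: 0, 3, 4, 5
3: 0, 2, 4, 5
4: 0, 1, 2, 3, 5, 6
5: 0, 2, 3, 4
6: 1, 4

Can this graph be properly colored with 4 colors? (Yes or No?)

0, 2, 3, 4, 5 are mutually adjacent (a clique of size 5), so at least 5 colors are needed.
So 4 colors are not enough.

No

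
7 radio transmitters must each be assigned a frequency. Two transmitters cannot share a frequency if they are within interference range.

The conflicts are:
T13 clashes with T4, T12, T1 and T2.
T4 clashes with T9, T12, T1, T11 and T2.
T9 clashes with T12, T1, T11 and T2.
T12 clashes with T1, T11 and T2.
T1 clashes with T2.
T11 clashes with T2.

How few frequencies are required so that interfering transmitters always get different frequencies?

T13, T4, T12, T1, T2 pairwise conflict, so at least 5 frequencies are needed.
5 frequencies suffice: T13=5, T4=2, T9=5, T12=1, T1=4, T11=4, T2=3. Every pair that conflicts lands in different frequencies.

5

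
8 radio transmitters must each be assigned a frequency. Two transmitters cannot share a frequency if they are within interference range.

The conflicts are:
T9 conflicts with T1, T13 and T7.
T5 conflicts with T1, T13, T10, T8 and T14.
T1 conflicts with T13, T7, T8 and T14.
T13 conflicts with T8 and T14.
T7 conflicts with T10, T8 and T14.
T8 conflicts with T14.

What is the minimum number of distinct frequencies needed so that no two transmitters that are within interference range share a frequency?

5

T5, T1, T13, T8, T14 all conflict with each other, so at least 5 frequencies are needed.
A valid assignment using 5 frequencies: T9=4, T5=2, T1=1, T13=3, T7=2, T10=1, T8=4, T14=5. No two conflicting transmitters share a frequency.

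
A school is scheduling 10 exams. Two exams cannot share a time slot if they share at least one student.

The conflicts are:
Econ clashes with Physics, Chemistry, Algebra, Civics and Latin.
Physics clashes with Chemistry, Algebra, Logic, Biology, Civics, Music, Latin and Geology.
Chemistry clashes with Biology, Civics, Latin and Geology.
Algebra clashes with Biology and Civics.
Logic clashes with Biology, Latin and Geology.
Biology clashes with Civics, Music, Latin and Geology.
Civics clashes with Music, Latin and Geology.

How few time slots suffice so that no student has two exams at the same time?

Physics, Chemistry, Biology, Civics, Latin are mutually in conflict, so at least 5 time slots are needed.
5 time slots suffice: time slot 1 → {Physics}; time slot 2 → {Econ, Biology}; time slot 3 → {Logic, Civics}; time slot 4 → {Algebra, Music, Latin, Geology}; time slot 5 → {Chemistry}. No two conflicting exams share a time slot.

5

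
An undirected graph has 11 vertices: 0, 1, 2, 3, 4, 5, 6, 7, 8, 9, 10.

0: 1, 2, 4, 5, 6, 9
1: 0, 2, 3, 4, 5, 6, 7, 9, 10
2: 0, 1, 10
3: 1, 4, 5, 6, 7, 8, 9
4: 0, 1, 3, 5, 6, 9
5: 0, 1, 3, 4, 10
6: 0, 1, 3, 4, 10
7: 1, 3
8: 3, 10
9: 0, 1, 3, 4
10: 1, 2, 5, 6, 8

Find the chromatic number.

1, 3, 4, 6 are mutually adjacent (a clique of size 4), so at least 4 colors are needed.
4 colors suffice: color red → {1, 8}; color blue → {0, 3, 10}; color green → {2, 4, 7}; color yellow → {5, 6, 9}. Each edge has distinct colors on its endpoints.

4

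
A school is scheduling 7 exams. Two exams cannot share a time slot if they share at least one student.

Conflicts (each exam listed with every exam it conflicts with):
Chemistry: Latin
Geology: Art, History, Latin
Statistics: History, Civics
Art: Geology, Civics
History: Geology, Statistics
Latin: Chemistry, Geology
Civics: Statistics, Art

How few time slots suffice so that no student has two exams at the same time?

The cycle Geology-History-Statistics-Civics-Art-Geology has odd length 5, so it cannot be 2-colored; at least 3 time slots are needed.
A valid assignment using 3 time slots: Chemistry=1, Geology=1, Statistics=1, Art=2, History=2, Latin=2, Civics=3. Every pair that conflicts lands in different time slots.

3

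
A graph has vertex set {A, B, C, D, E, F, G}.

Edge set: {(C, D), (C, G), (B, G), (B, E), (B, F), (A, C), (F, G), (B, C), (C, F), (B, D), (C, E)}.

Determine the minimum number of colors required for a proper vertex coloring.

4

B, C, F, G are pairwise adjacent (a clique of size 4), so at least 4 colors are needed.
4 colors suffice: A=blue, B=blue, C=red, D=green, E=green, F=yellow, G=green. No two adjacent vertices share a color.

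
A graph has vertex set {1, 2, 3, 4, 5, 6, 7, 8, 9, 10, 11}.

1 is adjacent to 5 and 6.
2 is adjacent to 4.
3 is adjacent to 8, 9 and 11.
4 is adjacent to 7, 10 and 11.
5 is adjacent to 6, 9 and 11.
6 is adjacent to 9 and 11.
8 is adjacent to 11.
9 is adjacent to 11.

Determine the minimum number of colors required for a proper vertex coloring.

5, 6, 9, 11 are pairwise adjacent (a clique of size 4), so at least 4 colors are needed.
4 colors suffice: color a → {1, 2, 7, 10, 11}; color b → {4, 8, 9}; color c → {3, 5}; color d → {6}. Every edge joins two different colors.

4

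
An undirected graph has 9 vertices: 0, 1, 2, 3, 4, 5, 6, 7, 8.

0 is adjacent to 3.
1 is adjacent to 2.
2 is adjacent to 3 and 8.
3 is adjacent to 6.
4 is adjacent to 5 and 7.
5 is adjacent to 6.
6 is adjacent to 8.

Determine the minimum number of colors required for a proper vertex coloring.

4 and 7 are adjacent, so at least 2 colors are needed.
A valid assignment using 2 colors: 0=b, 1=a, 2=b, 3=a, 4=b, 5=a, 6=b, 7=a, 8=a. Every edge joins two different colors.

2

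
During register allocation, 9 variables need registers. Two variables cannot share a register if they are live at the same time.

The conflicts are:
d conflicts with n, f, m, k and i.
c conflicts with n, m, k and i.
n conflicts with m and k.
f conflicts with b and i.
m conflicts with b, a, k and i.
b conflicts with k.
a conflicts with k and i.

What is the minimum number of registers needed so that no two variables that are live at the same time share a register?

4

d, n, m, k all conflict with each other, so at least 4 registers are needed.
4 registers suffice: register 1 → {f, m}; register 2 → {k, i}; register 3 → {d, c, b, a}; register 4 → {n}. Every pair that conflicts lands in different registers.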